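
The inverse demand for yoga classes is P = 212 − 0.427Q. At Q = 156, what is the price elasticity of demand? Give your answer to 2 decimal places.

-2.18

At Q = 156, P = 212 − 0.427(156) = 145.39.
dP/dQ = −0.427, so dQ/dP = 1/(−0.427) = -2.342.
ε = (dQ/dP)(P/Q) = (-2.342)(145.39/156).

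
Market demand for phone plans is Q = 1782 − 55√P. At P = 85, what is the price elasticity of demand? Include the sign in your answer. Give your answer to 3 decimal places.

At P = 85, Q = 1274.925.
dQ/dP = −55/(2√P) = -2.983.
ε = (dQ/dP)(P/Q) = (-2.983)(85/1274.925).
|ε| < 1, so demand is inelastic at this price.

-0.199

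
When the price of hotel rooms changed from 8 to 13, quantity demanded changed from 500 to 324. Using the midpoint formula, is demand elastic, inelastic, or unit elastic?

Arc ε ≈ -0.897.
|ε| = 0.90 < 1.

inelastic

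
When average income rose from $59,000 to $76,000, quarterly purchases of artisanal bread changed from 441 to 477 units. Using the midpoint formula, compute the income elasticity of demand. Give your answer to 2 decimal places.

ΔQ = 36, ΔI = 17000. Midpoints: Ī = 67,500, Q̄ = 459.0.
ε_I = (ΔQ/ΔI)(Ī/Q̄) = (36/17000)(67500/459.0).

0.31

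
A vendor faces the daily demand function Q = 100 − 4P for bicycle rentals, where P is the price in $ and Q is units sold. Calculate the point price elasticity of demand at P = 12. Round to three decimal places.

At P = 12, Q = 52.
dQ/dP = −4.
ε = (dQ/dP)(P/Q) = (-4)(12/52).

-0.923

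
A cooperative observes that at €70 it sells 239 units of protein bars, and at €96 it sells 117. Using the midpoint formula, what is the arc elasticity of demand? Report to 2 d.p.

ΔQ = 117 − 239 = -122; ΔP = 96 − 70 = 26.
Midpoints: P̄ = 83.00, Q̄ = 178.0.
ε = (ΔQ/ΔP)(P̄/Q̄) = (-122/26)(83.00/178.0).

-2.19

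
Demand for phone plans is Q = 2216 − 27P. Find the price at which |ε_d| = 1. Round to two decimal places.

41.04

For linear demand Q = a − bP, ε = −bP/(a − bP). |ε| = 1 when bP = a − bP, i.e. P = a/(2b).
P = 2216/(2·27) = 2216/54 = 41.0370.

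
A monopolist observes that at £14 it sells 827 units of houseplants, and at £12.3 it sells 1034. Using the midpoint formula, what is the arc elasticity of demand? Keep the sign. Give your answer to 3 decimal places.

-1.721

ΔQ = 1034 − 827 = 207; ΔP = 12.3 − 14 = -1.7.
Midpoints: P̄ = 13.15, Q̄ = 930.5.
ε = (ΔQ/ΔP)(P̄/Q̄) = (207/-1.7)(13.15/930.5).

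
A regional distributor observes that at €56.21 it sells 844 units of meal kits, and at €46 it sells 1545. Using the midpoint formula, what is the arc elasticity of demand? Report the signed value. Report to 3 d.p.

-2.937

ΔQ = 1545 − 844 = 701; ΔP = 46 − 56.21 = -10.21.
Midpoints: P̄ = 51.11, Q̄ = 1194.5.
ε = (ΔQ/ΔP)(P̄/Q̄) = (701/-10.21)(51.11/1194.5).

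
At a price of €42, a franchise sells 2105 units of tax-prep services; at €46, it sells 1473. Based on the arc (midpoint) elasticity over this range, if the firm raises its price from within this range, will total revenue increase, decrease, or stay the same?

Arc ε = (-632/4)(44.00/1789.0) ≈ -3.886.
|ε| = 3.89 > 1, so demand is elastic. A price rise therefore reduces total revenue.

decrease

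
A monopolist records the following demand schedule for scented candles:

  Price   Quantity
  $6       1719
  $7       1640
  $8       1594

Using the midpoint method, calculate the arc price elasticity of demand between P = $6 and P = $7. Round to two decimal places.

-0.31

At P = 6, Q = 1719; at P = 7, Q = 1640.
ΔQ = -79, ΔP = 1. Midpoints: P̄ = 6.50, Q̄ = 1679.5.
ε = (ΔQ/ΔP)(P̄/Q̄) = (-79/1)(6.50/1679.5).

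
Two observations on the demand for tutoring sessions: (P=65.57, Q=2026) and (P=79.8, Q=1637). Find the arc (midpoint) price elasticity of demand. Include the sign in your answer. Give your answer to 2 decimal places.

-1.08

ΔQ = 1637 − 2026 = -389; ΔP = 79.8 − 65.57 = 14.23.
Midpoints: P̄ = 72.69, Q̄ = 1831.5.
ε = (ΔQ/ΔP)(P̄/Q̄) = (-389/14.23)(72.69/1831.5).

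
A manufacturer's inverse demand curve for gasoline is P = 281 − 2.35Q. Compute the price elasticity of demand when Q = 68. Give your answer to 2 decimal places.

At Q = 68, P = 281 − 2.35(68) = 121.20.
dP/dQ = −2.35, so dQ/dP = 1/(−2.35) = -0.426.
ε = (dQ/dP)(P/Q) = (-0.426)(121.20/68).

-0.76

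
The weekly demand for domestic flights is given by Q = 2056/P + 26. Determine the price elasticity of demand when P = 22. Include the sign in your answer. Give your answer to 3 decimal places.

At P = 22, Q = 119.455.
dQ/dP = −2056/P² = -4.248.
ε = (dQ/dP)(P/Q) = (-4.248)(22/119.455).

-0.782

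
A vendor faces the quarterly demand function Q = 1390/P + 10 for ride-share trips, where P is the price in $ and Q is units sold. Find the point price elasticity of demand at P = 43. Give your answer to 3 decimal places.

At P = 43, Q = 42.326.
dQ/dP = −1390/P² = -0.752.
ε = (dQ/dP)(P/Q) = (-0.752)(43/42.326).

-0.764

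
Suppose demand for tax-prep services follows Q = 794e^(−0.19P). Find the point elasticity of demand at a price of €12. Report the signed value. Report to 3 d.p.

At P = 12, Q = 81.214.
dQ/dP = −0.19·794e^(−0.19P) = −0.19Q = -15.431.
ε = (dQ/dP)(P/Q) = (-15.431)(12/81.214).
|ε| > 1, so demand is elastic at this price.

-2.280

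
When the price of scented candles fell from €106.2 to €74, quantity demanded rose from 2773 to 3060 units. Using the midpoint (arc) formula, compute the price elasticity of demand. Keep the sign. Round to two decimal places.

ΔQ = 3060 − 2773 = 287; ΔP = 74 − 106.2 = -32.2.
Midpoints: P̄ = 90.10, Q̄ = 2916.5.
ε = (ΔQ/ΔP)(P̄/Q̄) = (287/-32.2)(90.10/2916.5).

-0.28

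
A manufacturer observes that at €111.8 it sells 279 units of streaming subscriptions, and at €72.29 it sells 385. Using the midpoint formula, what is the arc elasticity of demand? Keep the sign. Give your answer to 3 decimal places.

ΔQ = 385 − 279 = 106; ΔP = 72.29 − 111.8 = -39.51.
Midpoints: P̄ = 92.05, Q̄ = 332.0.
ε = (ΔQ/ΔP)(P̄/Q̄) = (106/-39.51)(92.05/332.0).

-0.744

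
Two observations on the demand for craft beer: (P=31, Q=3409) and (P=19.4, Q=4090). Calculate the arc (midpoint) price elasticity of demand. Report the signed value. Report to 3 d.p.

ΔQ = 4090 − 3409 = 681; ΔP = 19.4 − 31 = -11.6.
Midpoints: P̄ = 25.20, Q̄ = 3749.5.
ε = (ΔQ/ΔP)(P̄/Q̄) = (681/-11.6)(25.20/3749.5).

-0.395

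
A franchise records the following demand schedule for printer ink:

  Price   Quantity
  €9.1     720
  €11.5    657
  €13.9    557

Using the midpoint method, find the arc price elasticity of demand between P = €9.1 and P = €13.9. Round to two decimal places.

At P = 9.1, Q = 720; at P = 13.9, Q = 557.
ΔQ = -163, ΔP = 4.8. Midpoints: P̄ = 11.50, Q̄ = 638.5.
ε = (ΔQ/ΔP)(P̄/Q̄) = (-163/4.8)(11.50/638.5).

-0.61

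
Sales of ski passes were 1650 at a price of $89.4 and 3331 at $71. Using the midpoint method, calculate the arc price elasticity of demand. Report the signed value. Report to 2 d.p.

ΔQ = 3331 − 1650 = 1681; ΔP = 71 − 89.4 = -18.4.
Midpoints: P̄ = 80.20, Q̄ = 2490.5.
ε = (ΔQ/ΔP)(P̄/Q̄) = (1681/-18.4)(80.20/2490.5).

-2.94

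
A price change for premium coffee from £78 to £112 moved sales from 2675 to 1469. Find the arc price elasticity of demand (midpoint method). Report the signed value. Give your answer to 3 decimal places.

-1.626

ΔQ = 1469 − 2675 = -1206; ΔP = 112 − 78 = 34.
Midpoints: P̄ = 95.00, Q̄ = 2072.0.
ε = (ΔQ/ΔP)(P̄/Q̄) = (-1206/34)(95.00/2072.0).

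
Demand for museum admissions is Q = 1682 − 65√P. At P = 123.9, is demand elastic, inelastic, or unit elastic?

inelastic

Q = 958.483, dQ/dP = -2.920.
ε = (dQ/dP)(P/Q) ≈ -0.377.
|ε| = 0.38 < 1.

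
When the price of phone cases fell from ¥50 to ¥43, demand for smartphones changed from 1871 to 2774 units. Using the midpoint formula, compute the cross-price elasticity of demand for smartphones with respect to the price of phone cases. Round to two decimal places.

-2.58

ΔQ_x = 2774 − 1871 = 903; ΔP_y = 43 − 50 = -7.
Midpoints: P̄_y = 46.50, Q̄_x = 2322.5.
ε_xy = (ΔQ_x/ΔP_y)(P̄_y/Q̄_x) = (903/-7)(46.50/2322.5).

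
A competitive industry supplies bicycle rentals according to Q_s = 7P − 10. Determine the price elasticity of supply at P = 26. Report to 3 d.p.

At P = 26, Q_s = 172.
dQ_s/dP = 7.
ε_s = (dQ_s/dP)(P/Q_s) = (7)(26/172).

1.058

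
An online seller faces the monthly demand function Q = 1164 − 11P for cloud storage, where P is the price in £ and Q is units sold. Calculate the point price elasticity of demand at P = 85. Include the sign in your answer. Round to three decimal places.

-4.083

At P = 85, Q = 229.
dQ/dP = −11.
ε = (dQ/dP)(P/Q) = (-11)(85/229).
|ε| > 1, so demand is elastic at this price.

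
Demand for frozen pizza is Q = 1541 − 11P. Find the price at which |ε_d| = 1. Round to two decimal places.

70.05

For linear demand Q = a − bP, ε = −bP/(a − bP). |ε| = 1 when bP = a − bP, i.e. P = a/(2b).
P = 1541/(2·11) = 1541/22 = 70.0455.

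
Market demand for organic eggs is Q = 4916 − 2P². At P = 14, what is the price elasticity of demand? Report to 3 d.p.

-0.173

At P = 14, Q = 4524.
dQ/dP = −4P = -56.
ε = (dQ/dP)(P/Q) = (-56)(14/4524).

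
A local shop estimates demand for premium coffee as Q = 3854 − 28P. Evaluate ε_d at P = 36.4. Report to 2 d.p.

-0.36

At P = 36.4, Q = 2834.800.
dQ/dP = −28.
ε = (dQ/dP)(P/Q) = (-28)(36.4/2834.800).
|ε| < 1, so demand is inelastic at this price.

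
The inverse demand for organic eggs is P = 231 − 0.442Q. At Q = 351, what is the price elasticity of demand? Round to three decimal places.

-0.489

At Q = 351, P = 231 − 0.442(351) = 75.86.
dP/dQ = −0.442, so dQ/dP = 1/(−0.442) = -2.262.
ε = (dQ/dP)(P/Q) = (-2.262)(75.86/351).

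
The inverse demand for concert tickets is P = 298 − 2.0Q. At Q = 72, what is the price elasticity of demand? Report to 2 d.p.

At Q = 72, P = 298 − 2.0(72) = 154.00.
dP/dQ = −2.0, so dQ/dP = 1/(−2.0) = -0.500.
ε = (dQ/dP)(P/Q) = (-0.500)(154.00/72).

-1.07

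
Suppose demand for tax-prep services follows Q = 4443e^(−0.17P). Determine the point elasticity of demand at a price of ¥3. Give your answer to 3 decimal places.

-0.510

At P = 3, Q = 2668.002.
dQ/dP = −0.17·4443e^(−0.17P) = −0.17Q = -453.560.
ε = (dQ/dP)(P/Q) = (-453.560)(3/2668.002).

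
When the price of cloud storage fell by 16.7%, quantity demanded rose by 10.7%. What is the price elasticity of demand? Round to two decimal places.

ε = %ΔQ / %ΔP = (10.7)/(-16.7) = -0.641.

-0.64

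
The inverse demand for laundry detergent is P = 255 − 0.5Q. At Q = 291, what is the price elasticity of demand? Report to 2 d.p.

-0.75

At Q = 291, P = 255 − 0.5(291) = 109.50.
dP/dQ = −0.5, so dQ/dP = 1/(−0.5) = -2.000.
ε = (dQ/dP)(P/Q) = (-2.000)(109.50/291).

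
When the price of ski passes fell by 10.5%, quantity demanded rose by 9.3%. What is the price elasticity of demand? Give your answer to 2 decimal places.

-0.89

ε = %ΔQ / %ΔP = (9.3)/(-10.5) = -0.886.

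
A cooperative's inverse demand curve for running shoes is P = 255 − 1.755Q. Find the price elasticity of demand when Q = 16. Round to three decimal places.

At Q = 16, P = 255 − 1.755(16) = 226.92.
dP/dQ = −1.755, so dQ/dP = 1/(−1.755) = -0.570.
ε = (dQ/dP)(P/Q) = (-0.570)(226.92/16).

-8.081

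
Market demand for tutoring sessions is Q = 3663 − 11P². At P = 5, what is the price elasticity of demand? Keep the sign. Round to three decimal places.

At P = 5, Q = 3388.
dQ/dP = −22P = -110.
ε = (dQ/dP)(P/Q) = (-110)(5/3388).

-0.162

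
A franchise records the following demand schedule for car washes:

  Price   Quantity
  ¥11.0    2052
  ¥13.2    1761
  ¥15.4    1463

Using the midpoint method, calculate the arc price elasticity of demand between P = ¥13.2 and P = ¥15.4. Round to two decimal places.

At P = 13.2, Q = 1761; at P = 15.4, Q = 1463.
ΔQ = -298, ΔP = 2.2. Midpoints: P̄ = 14.30, Q̄ = 1612.0.
ε = (ΔQ/ΔP)(P̄/Q̄) = (-298/2.2)(14.30/1612.0).

-1.20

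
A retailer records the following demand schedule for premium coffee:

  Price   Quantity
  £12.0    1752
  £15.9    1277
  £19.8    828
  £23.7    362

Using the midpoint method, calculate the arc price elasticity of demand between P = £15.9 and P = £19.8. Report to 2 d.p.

At P = 15.9, Q = 1277; at P = 19.8, Q = 828.
ΔQ = -449, ΔP = 3.9. Midpoints: P̄ = 17.85, Q̄ = 1052.5.
ε = (ΔQ/ΔP)(P̄/Q̄) = (-449/3.9)(17.85/1052.5).

-1.95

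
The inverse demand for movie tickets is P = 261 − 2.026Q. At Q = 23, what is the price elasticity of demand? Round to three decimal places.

At Q = 23, P = 261 − 2.026(23) = 214.40.
dP/dQ = −2.026, so dQ/dP = 1/(−2.026) = -0.494.
ε = (dQ/dP)(P/Q) = (-0.494)(214.40/23).

-4.601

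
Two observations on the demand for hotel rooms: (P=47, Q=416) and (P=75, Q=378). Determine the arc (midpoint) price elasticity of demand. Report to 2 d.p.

-0.21

ΔQ = 378 − 416 = -38; ΔP = 75 − 47 = 28.
Midpoints: P̄ = 61.00, Q̄ = 397.0.
ε = (ΔQ/ΔP)(P̄/Q̄) = (-38/28)(61.00/397.0).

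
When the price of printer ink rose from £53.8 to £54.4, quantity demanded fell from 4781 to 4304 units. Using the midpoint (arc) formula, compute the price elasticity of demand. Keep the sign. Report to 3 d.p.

-9.468

ΔQ = 4304 − 4781 = -477; ΔP = 54.4 − 53.8 = 0.6.
Midpoints: P̄ = 54.10, Q̄ = 4542.5.
ε = (ΔQ/ΔP)(P̄/Q̄) = (-477/0.6)(54.10/4542.5).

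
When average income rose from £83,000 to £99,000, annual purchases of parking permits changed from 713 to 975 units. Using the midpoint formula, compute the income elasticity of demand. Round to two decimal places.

1.77

ΔQ = 262, ΔI = 16000. Midpoints: Ī = 91,000, Q̄ = 844.0.
ε_I = (ΔQ/ΔI)(Ī/Q̄) = (262/16000)(91000/844.0).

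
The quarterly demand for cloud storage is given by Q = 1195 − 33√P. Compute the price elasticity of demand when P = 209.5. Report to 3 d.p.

At P = 209.5, Q = 717.354.
dQ/dP = −33/(2√P) = -1.140.
ε = (dQ/dP)(P/Q) = (-1.140)(209.5/717.354).
|ε| < 1, so demand is inelastic at this price.

-0.333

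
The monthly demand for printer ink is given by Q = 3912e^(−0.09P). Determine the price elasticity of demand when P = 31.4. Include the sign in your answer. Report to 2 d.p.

At P = 31.4, Q = 231.784.
dQ/dP = −0.09·3912e^(−0.09P) = −0.09Q = -20.861.
ε = (dQ/dP)(P/Q) = (-20.861)(31.4/231.784).

-2.83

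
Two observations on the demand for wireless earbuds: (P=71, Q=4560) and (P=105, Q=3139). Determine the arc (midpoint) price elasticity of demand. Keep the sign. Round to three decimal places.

ΔQ = 3139 − 4560 = -1421; ΔP = 105 − 71 = 34.
Midpoints: P̄ = 88.00, Q̄ = 3849.5.
ε = (ΔQ/ΔP)(P̄/Q̄) = (-1421/34)(88.00/3849.5).

-0.955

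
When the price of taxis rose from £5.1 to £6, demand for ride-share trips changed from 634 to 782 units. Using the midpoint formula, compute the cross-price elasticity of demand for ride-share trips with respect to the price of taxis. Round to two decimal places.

1.29

ΔQ_x = 782 − 634 = 148; ΔP_y = 6 − 5.1 = 0.9.
Midpoints: P̄_y = 5.55, Q̄_x = 708.0.
ε_xy = (ΔQ_x/ΔP_y)(P̄_y/Q̄_x) = (148/0.9)(5.55/708.0).
ε_xy > 0, so the goods are substitutes.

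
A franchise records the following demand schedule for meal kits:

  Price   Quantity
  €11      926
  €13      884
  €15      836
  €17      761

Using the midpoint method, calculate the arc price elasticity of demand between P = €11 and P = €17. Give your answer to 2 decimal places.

At P = 11, Q = 926; at P = 17, Q = 761.
ΔQ = -165, ΔP = 6. Midpoints: P̄ = 14.00, Q̄ = 843.5.
ε = (ΔQ/ΔP)(P̄/Q̄) = (-165/6)(14.00/843.5).

-0.46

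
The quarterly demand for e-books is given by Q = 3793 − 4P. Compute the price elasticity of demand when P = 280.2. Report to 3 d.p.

-0.419

At P = 280.2, Q = 2672.200.
dQ/dP = −4.
ε = (dQ/dP)(P/Q) = (-4)(280.2/2672.200).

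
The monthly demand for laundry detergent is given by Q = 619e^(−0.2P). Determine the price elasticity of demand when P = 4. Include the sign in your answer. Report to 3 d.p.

At P = 4, Q = 278.135.
dQ/dP = −0.2·619e^(−0.2P) = −0.2Q = -55.627.
ε = (dQ/dP)(P/Q) = (-55.627)(4/278.135).
|ε| < 1, so demand is inelastic at this price.

-0.800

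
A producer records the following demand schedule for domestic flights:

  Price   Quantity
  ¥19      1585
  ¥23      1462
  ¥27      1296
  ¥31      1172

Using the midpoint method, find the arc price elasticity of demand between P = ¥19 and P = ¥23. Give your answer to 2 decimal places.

At P = 19, Q = 1585; at P = 23, Q = 1462.
ΔQ = -123, ΔP = 4. Midpoints: P̄ = 21.00, Q̄ = 1523.5.
ε = (ΔQ/ΔP)(P̄/Q̄) = (-123/4)(21.00/1523.5).

-0.42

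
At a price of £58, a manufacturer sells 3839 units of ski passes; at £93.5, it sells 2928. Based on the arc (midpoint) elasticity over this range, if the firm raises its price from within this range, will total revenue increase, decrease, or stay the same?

increase

Arc ε = (-911/35.5)(75.75/3383.5) ≈ -0.575.
|ε| = 0.57 < 1, so demand is inelastic. A price rise therefore raises total revenue.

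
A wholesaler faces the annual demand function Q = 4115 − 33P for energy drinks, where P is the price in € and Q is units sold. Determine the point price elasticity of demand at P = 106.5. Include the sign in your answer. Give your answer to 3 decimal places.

-5.853

At P = 106.5, Q = 600.500.
dQ/dP = −33.
ε = (dQ/dP)(P/Q) = (-33)(106.5/600.500).
|ε| > 1, so demand is elastic at this price.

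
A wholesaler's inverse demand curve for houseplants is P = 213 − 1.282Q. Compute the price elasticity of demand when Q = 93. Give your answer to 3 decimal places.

-0.787

At Q = 93, P = 213 − 1.282(93) = 93.77.
dP/dQ = −1.282, so dQ/dP = 1/(−1.282) = -0.780.
ε = (dQ/dP)(P/Q) = (-0.780)(93.77/93).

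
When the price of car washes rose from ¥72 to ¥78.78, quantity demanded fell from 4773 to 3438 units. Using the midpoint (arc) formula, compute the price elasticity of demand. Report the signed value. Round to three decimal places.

ΔQ = 3438 − 4773 = -1335; ΔP = 78.78 − 72 = 6.78.
Midpoints: P̄ = 75.39, Q̄ = 4105.5.
ε = (ΔQ/ΔP)(P̄/Q̄) = (-1335/6.78)(75.39/4105.5).

-3.616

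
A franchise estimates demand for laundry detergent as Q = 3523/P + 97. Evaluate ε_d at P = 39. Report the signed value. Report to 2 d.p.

At P = 39, Q = 187.333.
dQ/dP = −3523/P² = -2.316.
ε = (dQ/dP)(P/Q) = (-2.316)(39/187.333).
|ε| < 1, so demand is inelastic at this price.

-0.48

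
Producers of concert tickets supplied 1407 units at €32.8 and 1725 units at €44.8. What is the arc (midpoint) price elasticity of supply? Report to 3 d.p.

ΔQ = 1725 − 1407 = 318; ΔP = 44.8 − 32.8 = 12.
Midpoints: P̄ = 38.80, Q̄ = 1566.0.
ε_s = (ΔQ/ΔP)(P̄/Q̄) = (318/12)(38.80/1566.0).

0.657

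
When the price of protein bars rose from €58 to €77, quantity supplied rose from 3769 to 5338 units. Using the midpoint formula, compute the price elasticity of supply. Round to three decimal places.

ΔQ = 5338 − 3769 = 1569; ΔP = 77 − 58 = 19.
Midpoints: P̄ = 67.50, Q̄ = 4553.5.
ε_s = (ΔQ/ΔP)(P̄/Q̄) = (1569/19)(67.50/4553.5).

1.224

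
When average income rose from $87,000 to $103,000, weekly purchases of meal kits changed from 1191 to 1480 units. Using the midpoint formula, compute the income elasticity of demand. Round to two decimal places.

ΔQ = 289, ΔI = 16000. Midpoints: Ī = 95,000, Q̄ = 1335.5.
ε_I = (ΔQ/ΔI)(Ī/Q̄) = (289/16000)(95000/1335.5).

1.28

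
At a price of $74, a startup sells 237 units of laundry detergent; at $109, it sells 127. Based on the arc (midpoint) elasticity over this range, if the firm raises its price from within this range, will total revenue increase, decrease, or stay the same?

Arc ε = (-110/35)(91.50/182.0) ≈ -1.580.
|ε| = 1.58 > 1, so demand is elastic. A price rise therefore reduces total revenue.

decrease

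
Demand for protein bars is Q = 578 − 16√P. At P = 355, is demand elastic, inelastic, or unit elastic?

Q = 276.537, dQ/dP = -0.425.
ε = (dQ/dP)(P/Q) ≈ -0.545.
|ε| = 0.55 < 1.

inelastic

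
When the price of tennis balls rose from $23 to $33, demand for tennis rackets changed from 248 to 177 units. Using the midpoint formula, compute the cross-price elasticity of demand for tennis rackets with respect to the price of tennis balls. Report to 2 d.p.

ΔQ_x = 177 − 248 = -71; ΔP_y = 33 − 23 = 10.
Midpoints: P̄_y = 28.00, Q̄_x = 212.5.
ε_xy = (ΔQ_x/ΔP_y)(P̄_y/Q̄_x) = (-71/10)(28.00/212.5).
ε_xy < 0, so the goods are complements.

-0.94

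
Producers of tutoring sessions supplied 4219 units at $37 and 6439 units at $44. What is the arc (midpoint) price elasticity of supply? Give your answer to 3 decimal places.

ΔQ = 6439 − 4219 = 2220; ΔP = 44 − 37 = 7.
Midpoints: P̄ = 40.50, Q̄ = 5329.0.
ε_s = (ΔQ/ΔP)(P̄/Q̄) = (2220/7)(40.50/5329.0).

2.410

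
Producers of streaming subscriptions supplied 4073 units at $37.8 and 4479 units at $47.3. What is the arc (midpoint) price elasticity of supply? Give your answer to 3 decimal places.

ΔQ = 4479 − 4073 = 406; ΔP = 47.3 − 37.8 = 9.5.
Midpoints: P̄ = 42.55, Q̄ = 4276.0.
ε_s = (ΔQ/ΔP)(P̄/Q̄) = (406/9.5)(42.55/4276.0).

0.425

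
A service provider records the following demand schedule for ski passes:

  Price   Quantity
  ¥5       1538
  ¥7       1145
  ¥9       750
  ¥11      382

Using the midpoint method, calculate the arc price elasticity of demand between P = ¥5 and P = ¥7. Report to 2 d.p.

-0.88

At P = 5, Q = 1538; at P = 7, Q = 1145.
ΔQ = -393, ΔP = 2. Midpoints: P̄ = 6.00, Q̄ = 1341.5.
ε = (ΔQ/ΔP)(P̄/Q̄) = (-393/2)(6.00/1341.5).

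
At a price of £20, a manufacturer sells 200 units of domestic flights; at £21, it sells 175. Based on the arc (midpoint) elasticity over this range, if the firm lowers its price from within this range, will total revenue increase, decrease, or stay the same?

increase

Arc ε = (-25/1)(20.50/187.5) ≈ -2.733.
|ε| = 2.73 > 1, so demand is elastic. A price cut therefore raises total revenue.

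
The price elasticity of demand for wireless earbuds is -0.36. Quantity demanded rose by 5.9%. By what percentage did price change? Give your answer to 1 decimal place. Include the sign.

-16.4%

%ΔP ≈ %ΔQ / ε = (5.9%)/(-0.36) = -16.39%.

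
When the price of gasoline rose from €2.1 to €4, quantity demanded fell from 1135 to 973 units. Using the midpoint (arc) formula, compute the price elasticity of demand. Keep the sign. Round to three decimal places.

-0.247

ΔQ = 973 − 1135 = -162; ΔP = 4 − 2.1 = 1.9.
Midpoints: P̄ = 3.05, Q̄ = 1054.0.
ε = (ΔQ/ΔP)(P̄/Q̄) = (-162/1.9)(3.05/1054.0).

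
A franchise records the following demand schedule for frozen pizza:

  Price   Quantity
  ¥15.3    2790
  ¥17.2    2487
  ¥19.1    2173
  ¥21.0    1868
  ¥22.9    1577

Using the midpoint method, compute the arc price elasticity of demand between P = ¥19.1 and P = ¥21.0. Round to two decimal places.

-1.59

At P = 19.1, Q = 2173; at P = 21.0, Q = 1868.
ΔQ = -305, ΔP = 1.9. Midpoints: P̄ = 20.05, Q̄ = 2020.5.
ε = (ΔQ/ΔP)(P̄/Q̄) = (-305/1.9)(20.05/2020.5).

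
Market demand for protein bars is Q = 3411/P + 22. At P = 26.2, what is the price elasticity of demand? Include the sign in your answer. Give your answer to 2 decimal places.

At P = 26.2, Q = 152.191.
dQ/dP = −3411/P² = -4.969.
ε = (dQ/dP)(P/Q) = (-4.969)(26.2/152.191).
|ε| < 1, so demand is inelastic at this price.

-0.86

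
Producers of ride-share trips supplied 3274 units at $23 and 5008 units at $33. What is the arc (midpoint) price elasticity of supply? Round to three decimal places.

ΔQ = 5008 − 3274 = 1734; ΔP = 33 − 23 = 10.
Midpoints: P̄ = 28.00, Q̄ = 4141.0.
ε_s = (ΔQ/ΔP)(P̄/Q̄) = (1734/10)(28.00/4141.0).

1.172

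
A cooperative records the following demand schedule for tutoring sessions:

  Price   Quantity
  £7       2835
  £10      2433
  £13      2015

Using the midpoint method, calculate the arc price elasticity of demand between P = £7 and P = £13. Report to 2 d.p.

-0.56

At P = 7, Q = 2835; at P = 13, Q = 2015.
ΔQ = -820, ΔP = 6. Midpoints: P̄ = 10.00, Q̄ = 2425.0.
ε = (ΔQ/ΔP)(P̄/Q̄) = (-820/6)(10.00/2425.0).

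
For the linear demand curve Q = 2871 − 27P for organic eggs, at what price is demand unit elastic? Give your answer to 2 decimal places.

53.17

For linear demand Q = a − bP, ε = −bP/(a − bP). |ε| = 1 when bP = a − bP, i.e. P = a/(2b).
P = 2871/(2·27) = 2871/54 = 53.1667.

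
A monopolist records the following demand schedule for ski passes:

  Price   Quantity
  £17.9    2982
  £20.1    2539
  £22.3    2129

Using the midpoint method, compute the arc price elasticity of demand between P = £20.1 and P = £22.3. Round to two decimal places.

-1.69

At P = 20.1, Q = 2539; at P = 22.3, Q = 2129.
ΔQ = -410, ΔP = 2.2. Midpoints: P̄ = 21.20, Q̄ = 2334.0.
ε = (ΔQ/ΔP)(P̄/Q̄) = (-410/2.2)(21.20/2334.0).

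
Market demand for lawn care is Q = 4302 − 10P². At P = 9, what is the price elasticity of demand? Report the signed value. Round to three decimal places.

-0.464

At P = 9, Q = 3492.
dQ/dP = −20P = -180.
ε = (dQ/dP)(P/Q) = (-180)(9/3492).
|ε| < 1, so demand is inelastic at this price.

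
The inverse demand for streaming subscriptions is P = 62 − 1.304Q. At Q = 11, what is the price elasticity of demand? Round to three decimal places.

At Q = 11, P = 62 − 1.304(11) = 47.66.
dP/dQ = −1.304, so dQ/dP = 1/(−1.304) = -0.767.
ε = (dQ/dP)(P/Q) = (-0.767)(47.66/11).

-3.322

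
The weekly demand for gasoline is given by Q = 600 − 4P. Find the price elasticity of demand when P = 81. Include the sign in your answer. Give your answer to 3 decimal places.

-1.174

At P = 81, Q = 276.
dQ/dP = −4.
ε = (dQ/dP)(P/Q) = (-4)(81/276).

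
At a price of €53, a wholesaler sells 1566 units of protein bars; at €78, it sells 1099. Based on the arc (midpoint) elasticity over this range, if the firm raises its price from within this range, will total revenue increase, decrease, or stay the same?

Arc ε = (-467/25)(65.50/1332.5) ≈ -0.918.
|ε| = 0.92 < 1, so demand is inelastic. A price rise therefore raises total revenue.

increase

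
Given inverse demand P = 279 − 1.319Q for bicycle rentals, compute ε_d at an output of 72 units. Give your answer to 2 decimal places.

-1.94

At Q = 72, P = 279 − 1.319(72) = 184.03.
dP/dQ = −1.319, so dQ/dP = 1/(−1.319) = -0.758.
ε = (dQ/dP)(P/Q) = (-0.758)(184.03/72).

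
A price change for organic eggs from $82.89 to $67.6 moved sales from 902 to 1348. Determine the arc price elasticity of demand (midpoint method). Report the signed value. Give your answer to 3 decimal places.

-1.951

ΔQ = 1348 − 902 = 446; ΔP = 67.6 − 82.89 = -15.29.
Midpoints: P̄ = 75.25, Q̄ = 1125.0.
ε = (ΔQ/ΔP)(P̄/Q̄) = (446/-15.29)(75.25/1125.0).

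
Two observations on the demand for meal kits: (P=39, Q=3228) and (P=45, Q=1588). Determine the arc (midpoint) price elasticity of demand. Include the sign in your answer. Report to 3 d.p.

ΔQ = 1588 − 3228 = -1640; ΔP = 45 − 39 = 6.
Midpoints: P̄ = 42.00, Q̄ = 2408.0.
ε = (ΔQ/ΔP)(P̄/Q̄) = (-1640/6)(42.00/2408.0).

-4.767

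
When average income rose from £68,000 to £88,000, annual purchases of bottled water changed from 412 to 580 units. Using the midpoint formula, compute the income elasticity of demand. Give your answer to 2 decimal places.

1.32

ΔQ = 168, ΔI = 20000. Midpoints: Ī = 78,000, Q̄ = 496.0.
ε_I = (ΔQ/ΔI)(Ī/Q̄) = (168/20000)(78000/496.0).
ε_I > 0, so the good is normal.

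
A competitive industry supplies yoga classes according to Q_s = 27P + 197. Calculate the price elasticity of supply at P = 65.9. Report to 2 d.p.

0.90

At P = 65.9, Q_s = 1976.30.
dQ_s/dP = 27.
ε_s = (dQ_s/dP)(P/Q_s) = (27)(65.9/1976.30).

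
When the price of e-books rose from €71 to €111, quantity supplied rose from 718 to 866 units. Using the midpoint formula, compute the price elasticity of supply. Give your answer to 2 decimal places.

ΔQ = 866 − 718 = 148; ΔP = 111 − 71 = 40.
Midpoints: P̄ = 91.00, Q̄ = 792.0.
ε_s = (ΔQ/ΔP)(P̄/Q̄) = (148/40)(91.00/792.0).

0.43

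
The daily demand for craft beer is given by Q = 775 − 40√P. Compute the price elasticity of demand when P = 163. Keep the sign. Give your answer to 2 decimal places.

At P = 163, Q = 264.314.
dQ/dP = −40/(2√P) = -1.567.
ε = (dQ/dP)(P/Q) = (-1.567)(163/264.314).

-0.97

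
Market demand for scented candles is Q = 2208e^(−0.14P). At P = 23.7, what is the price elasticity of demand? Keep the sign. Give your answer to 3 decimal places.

-3.318

At P = 23.7, Q = 79.985.
dQ/dP = −0.14·2208e^(−0.14P) = −0.14Q = -11.198.
ε = (dQ/dP)(P/Q) = (-11.198)(23.7/79.985).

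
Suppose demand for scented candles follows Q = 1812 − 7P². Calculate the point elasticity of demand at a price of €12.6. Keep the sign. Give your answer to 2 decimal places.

-3.17

At P = 12.6, Q = 700.680.
dQ/dP = −14P = -176.400.
ε = (dQ/dP)(P/Q) = (-176.400)(12.6/700.680).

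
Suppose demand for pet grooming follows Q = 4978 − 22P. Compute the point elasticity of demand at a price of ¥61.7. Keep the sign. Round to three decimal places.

-0.375

At P = 61.7, Q = 3620.600.
dQ/dP = −22.
ε = (dQ/dP)(P/Q) = (-22)(61.7/3620.600).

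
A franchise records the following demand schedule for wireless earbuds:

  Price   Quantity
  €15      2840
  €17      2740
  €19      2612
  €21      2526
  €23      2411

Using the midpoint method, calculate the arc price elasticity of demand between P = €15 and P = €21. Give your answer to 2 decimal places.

-0.35

At P = 15, Q = 2840; at P = 21, Q = 2526.
ΔQ = -314, ΔP = 6. Midpoints: P̄ = 18.00, Q̄ = 2683.0.
ε = (ΔQ/ΔP)(P̄/Q̄) = (-314/6)(18.00/2683.0).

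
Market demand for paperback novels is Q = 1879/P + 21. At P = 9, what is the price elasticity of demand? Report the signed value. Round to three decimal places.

-0.909

At P = 9, Q = 229.778.
dQ/dP = −1879/P² = -23.198.
ε = (dQ/dP)(P/Q) = (-23.198)(9/229.778).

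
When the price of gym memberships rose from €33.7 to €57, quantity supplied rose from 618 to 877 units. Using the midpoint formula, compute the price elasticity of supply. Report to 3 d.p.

0.674

ΔQ = 877 − 618 = 259; ΔP = 57 − 33.7 = 23.3.
Midpoints: P̄ = 45.35, Q̄ = 747.5.
ε_s = (ΔQ/ΔP)(P̄/Q̄) = (259/23.3)(45.35/747.5).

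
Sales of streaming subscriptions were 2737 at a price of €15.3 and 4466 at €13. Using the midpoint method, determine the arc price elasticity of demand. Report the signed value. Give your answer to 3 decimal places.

-2.954

ΔQ = 4466 − 2737 = 1729; ΔP = 13 − 15.3 = -2.3.
Midpoints: P̄ = 14.15, Q̄ = 3601.5.
ε = (ΔQ/ΔP)(P̄/Q̄) = (1729/-2.3)(14.15/3601.5).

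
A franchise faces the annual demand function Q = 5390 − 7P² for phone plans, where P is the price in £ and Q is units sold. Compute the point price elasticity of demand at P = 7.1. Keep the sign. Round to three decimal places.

-0.140

At P = 7.1, Q = 5037.130.
dQ/dP = −14P = -99.400.
ε = (dQ/dP)(P/Q) = (-99.400)(7.1/5037.130).
|ε| < 1, so demand is inelastic at this price.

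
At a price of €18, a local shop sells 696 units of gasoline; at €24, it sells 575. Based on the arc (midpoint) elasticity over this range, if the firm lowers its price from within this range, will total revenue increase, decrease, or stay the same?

decrease

Arc ε = (-121/6)(21.00/635.5) ≈ -0.666.
|ε| = 0.67 < 1, so demand is inelastic. A price cut therefore reduces total revenue.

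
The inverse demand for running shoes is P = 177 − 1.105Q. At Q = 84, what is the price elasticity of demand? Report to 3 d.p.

At Q = 84, P = 177 − 1.105(84) = 84.18.
dP/dQ = −1.105, so dQ/dP = 1/(−1.105) = -0.905.
ε = (dQ/dP)(P/Q) = (-0.905)(84.18/84).

-0.907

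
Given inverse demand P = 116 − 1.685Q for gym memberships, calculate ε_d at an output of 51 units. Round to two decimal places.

-0.35

At Q = 51, P = 116 − 1.685(51) = 30.06.
dP/dQ = −1.685, so dQ/dP = 1/(−1.685) = -0.593.
ε = (dQ/dP)(P/Q) = (-0.593)(30.06/51).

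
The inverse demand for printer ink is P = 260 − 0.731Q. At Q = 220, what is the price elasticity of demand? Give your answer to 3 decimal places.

-0.617

At Q = 220, P = 260 − 0.731(220) = 99.18.
dP/dQ = −0.731, so dQ/dP = 1/(−0.731) = -1.368.
ε = (dQ/dP)(P/Q) = (-1.368)(99.18/220).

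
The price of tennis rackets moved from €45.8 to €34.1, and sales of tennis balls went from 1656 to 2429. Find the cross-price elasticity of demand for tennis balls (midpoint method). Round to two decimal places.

ΔQ_x = 2429 − 1656 = 773; ΔP_y = 34.1 − 45.8 = -11.7.
Midpoints: P̄_y = 39.95, Q̄_x = 2042.5.
ε_xy = (ΔQ_x/ΔP_y)(P̄_y/Q̄_x) = (773/-11.7)(39.95/2042.5).

-1.29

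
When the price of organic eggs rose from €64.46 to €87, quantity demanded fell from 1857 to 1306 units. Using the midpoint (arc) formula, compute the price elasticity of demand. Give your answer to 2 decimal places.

ΔQ = 1306 − 1857 = -551; ΔP = 87 − 64.46 = 22.54.
Midpoints: P̄ = 75.73, Q̄ = 1581.5.
ε = (ΔQ/ΔP)(P̄/Q̄) = (-551/22.54)(75.73/1581.5).

-1.17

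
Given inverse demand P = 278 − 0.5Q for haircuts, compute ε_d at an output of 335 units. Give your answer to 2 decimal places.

-0.66

At Q = 335, P = 278 − 0.5(335) = 110.50.
dP/dQ = −0.5, so dQ/dP = 1/(−0.5) = -2.000.
ε = (dQ/dP)(P/Q) = (-2.000)(110.50/335).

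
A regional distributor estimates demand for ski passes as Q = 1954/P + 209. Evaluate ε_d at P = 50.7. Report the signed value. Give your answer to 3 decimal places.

At P = 50.7, Q = 247.540.
dQ/dP = −1954/P² = -0.760.
ε = (dQ/dP)(P/Q) = (-0.760)(50.7/247.540).

-0.156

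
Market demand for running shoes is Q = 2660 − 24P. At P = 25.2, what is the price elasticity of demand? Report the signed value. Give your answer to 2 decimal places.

-0.29

At P = 25.2, Q = 2055.200.
dQ/dP = −24.
ε = (dQ/dP)(P/Q) = (-24)(25.2/2055.200).
|ε| < 1, so demand is inelastic at this price.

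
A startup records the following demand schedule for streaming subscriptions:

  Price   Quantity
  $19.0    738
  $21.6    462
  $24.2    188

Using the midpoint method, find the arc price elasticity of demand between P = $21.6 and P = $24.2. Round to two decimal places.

-7.43

At P = 21.6, Q = 462; at P = 24.2, Q = 188.
ΔQ = -274, ΔP = 2.6. Midpoints: P̄ = 22.90, Q̄ = 325.0.
ε = (ΔQ/ΔP)(P̄/Q̄) = (-274/2.6)(22.90/325.0).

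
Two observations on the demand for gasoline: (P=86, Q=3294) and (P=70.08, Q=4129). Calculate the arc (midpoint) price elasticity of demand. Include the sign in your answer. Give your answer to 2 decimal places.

ΔQ = 4129 − 3294 = 835; ΔP = 70.08 − 86 = -15.92.
Midpoints: P̄ = 78.04, Q̄ = 3711.5.
ε = (ΔQ/ΔP)(P̄/Q̄) = (835/-15.92)(78.04/3711.5).

-1.10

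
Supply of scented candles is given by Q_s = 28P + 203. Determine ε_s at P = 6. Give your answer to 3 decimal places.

0.453

At P = 6, Q_s = 371.
dQ_s/dP = 28.
ε_s = (dQ_s/dP)(P/Q_s) = (28)(6/371).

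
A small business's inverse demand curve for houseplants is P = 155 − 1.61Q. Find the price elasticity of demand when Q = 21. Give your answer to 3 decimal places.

-3.584

At Q = 21, P = 155 − 1.61(21) = 121.19.
dP/dQ = −1.61, so dQ/dP = 1/(−1.61) = -0.621.
ε = (dQ/dP)(P/Q) = (-0.621)(121.19/21).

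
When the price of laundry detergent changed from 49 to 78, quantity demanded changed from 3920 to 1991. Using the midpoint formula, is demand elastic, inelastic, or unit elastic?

elastic

Arc ε ≈ -1.429.
|ε| = 1.43 > 1.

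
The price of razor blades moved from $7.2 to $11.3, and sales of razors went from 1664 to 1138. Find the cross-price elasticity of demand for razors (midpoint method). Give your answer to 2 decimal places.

ΔQ_x = 1138 − 1664 = -526; ΔP_y = 11.3 − 7.2 = 4.1.
Midpoints: P̄_y = 9.25, Q̄_x = 1401.0.
ε_xy = (ΔQ_x/ΔP_y)(P̄_y/Q̄_x) = (-526/4.1)(9.25/1401.0).

-0.85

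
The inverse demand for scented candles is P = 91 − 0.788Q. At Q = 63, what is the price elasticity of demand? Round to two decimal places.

-0.83

At Q = 63, P = 91 − 0.788(63) = 41.36.
dP/dQ = −0.788, so dQ/dP = 1/(−0.788) = -1.269.
ε = (dQ/dP)(P/Q) = (-1.269)(41.36/63).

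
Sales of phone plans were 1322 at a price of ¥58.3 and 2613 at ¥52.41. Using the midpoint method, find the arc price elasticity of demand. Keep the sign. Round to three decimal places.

ΔQ = 2613 − 1322 = 1291; ΔP = 52.41 − 58.3 = -5.89.
Midpoints: P̄ = 55.35, Q̄ = 1967.5.
ε = (ΔQ/ΔP)(P̄/Q̄) = (1291/-5.89)(55.35/1967.5).

-6.167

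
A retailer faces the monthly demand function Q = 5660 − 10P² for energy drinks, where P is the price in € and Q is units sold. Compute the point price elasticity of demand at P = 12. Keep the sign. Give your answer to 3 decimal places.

-0.682

At P = 12, Q = 4220.
dQ/dP = −20P = -240.
ε = (dQ/dP)(P/Q) = (-240)(12/4220).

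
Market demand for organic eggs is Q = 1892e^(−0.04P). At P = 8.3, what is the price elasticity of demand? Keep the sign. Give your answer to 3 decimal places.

-0.332

At P = 8.3, Q = 1357.486.
dQ/dP = −0.04·1892e^(−0.04P) = −0.04Q = -54.299.
ε = (dQ/dP)(P/Q) = (-54.299)(8.3/1357.486).
|ε| < 1, so demand is inelastic at this price.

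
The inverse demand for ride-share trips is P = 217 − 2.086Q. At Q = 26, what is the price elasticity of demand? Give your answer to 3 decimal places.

At Q = 26, P = 217 − 2.086(26) = 162.76.
dP/dQ = −2.086, so dQ/dP = 1/(−2.086) = -0.479.
ε = (dQ/dP)(P/Q) = (-0.479)(162.76/26).

-3.001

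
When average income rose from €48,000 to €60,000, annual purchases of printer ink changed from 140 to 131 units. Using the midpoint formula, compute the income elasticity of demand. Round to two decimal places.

-0.30

ΔQ = -9, ΔI = 12000. Midpoints: Ī = 54,000, Q̄ = 135.5.
ε_I = (ΔQ/ΔI)(Ī/Q̄) = (-9/12000)(54000/135.5).
ε_I < 0, so the good is inferior.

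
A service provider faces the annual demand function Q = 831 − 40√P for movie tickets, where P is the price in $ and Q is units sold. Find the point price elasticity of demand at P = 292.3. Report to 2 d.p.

At P = 292.3, Q = 147.129.
dQ/dP = −40/(2√P) = -1.170.
ε = (dQ/dP)(P/Q) = (-1.170)(292.3/147.129).

-2.32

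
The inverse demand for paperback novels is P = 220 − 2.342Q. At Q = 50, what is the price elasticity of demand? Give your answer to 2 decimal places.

At Q = 50, P = 220 − 2.342(50) = 102.90.
dP/dQ = −2.342, so dQ/dP = 1/(−2.342) = -0.427.
ε = (dQ/dP)(P/Q) = (-0.427)(102.90/50).

-0.88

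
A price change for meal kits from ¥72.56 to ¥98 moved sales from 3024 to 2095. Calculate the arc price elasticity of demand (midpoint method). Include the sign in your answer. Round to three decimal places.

-1.217

ΔQ = 2095 − 3024 = -929; ΔP = 98 − 72.56 = 25.44.
Midpoints: P̄ = 85.28, Q̄ = 2559.5.
ε = (ΔQ/ΔP)(P̄/Q̄) = (-929/25.44)(85.28/2559.5).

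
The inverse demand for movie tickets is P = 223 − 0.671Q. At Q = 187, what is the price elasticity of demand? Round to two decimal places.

At Q = 187, P = 223 − 0.671(187) = 97.52.
dP/dQ = −0.671, so dQ/dP = 1/(−0.671) = -1.490.
ε = (dQ/dP)(P/Q) = (-1.490)(97.52/187).

-0.78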